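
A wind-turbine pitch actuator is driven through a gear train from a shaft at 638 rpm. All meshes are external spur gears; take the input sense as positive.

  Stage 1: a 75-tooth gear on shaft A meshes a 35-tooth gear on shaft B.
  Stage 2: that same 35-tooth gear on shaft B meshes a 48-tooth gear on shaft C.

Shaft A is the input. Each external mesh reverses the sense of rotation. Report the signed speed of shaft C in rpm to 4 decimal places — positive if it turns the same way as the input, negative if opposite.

Stage 1 [75T→35T]: ω = 638.0000×75/35 = 1367.1429 rpm, dir flips to −; running = −1367.1429
Stage 2 [35T→48T]: ω = 1367.1429×35/48 = 996.8750 rpm, dir flips to +; running = +996.8750

+996.8750 rpm (same as input, |ω| = 996.8750 rpm)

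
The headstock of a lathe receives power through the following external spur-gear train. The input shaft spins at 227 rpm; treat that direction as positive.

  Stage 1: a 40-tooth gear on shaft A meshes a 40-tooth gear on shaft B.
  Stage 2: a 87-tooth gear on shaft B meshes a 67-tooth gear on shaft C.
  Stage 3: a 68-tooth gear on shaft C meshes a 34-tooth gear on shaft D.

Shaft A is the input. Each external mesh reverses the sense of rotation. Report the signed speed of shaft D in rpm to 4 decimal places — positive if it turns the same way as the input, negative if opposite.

Stage 1 [40T→40T]: ω = 227.0000×40/40 = 227.0000 rpm, dir flips to −; running = −227.0000
Stage 2 [87T→67T]: ω = 227.0000×87/67 = 294.7612 rpm, dir flips to +; running = +294.7612
Stage 3 [68T→34T]: ω = 294.7612×68/34 = 589.5224 rpm, dir flips to −; running = −589.5224

-589.5224 rpm (opposite to input, |ω| = 589.5224 rpm)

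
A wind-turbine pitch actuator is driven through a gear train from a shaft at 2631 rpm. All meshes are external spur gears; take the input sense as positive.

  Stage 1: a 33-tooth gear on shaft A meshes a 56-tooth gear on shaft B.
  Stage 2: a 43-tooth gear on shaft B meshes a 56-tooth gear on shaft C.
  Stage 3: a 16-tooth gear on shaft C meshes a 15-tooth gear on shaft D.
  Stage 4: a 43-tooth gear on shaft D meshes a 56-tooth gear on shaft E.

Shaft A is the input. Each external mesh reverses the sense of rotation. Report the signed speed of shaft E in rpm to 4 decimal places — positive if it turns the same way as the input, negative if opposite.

Stage 1 [33T→56T]: ω = 2631.0000×33/56 = 1550.4107 rpm, dir flips to −; running = −1550.4107
Stage 2 [43T→56T]: ω = 1550.4107×43/56 = 1190.4939 rpm, dir flips to +; running = +1190.4939
Stage 3 [16T→15T]: ω = 1190.4939×16/15 = 1269.8602 rpm, dir flips to −; running = −1269.8602
Stage 4 [43T→56T]: ω = 1269.8602×43/56 = 975.0712 rpm, dir flips to +; running = +975.0712

+975.0712 rpm (same as input, |ω| = 975.0712 rpm)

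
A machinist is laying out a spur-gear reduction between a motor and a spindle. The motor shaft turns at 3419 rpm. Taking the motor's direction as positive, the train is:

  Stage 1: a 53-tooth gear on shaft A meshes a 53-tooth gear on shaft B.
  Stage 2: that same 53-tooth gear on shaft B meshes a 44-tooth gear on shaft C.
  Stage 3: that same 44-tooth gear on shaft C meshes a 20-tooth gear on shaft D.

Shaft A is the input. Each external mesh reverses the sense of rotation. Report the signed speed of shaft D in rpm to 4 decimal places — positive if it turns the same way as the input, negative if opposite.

Stage 1 [53T→53T]: ω = 3419.0000×53/53 = 3419.0000 rpm, dir flips to −; running = −3419.0000
Stage 2 [53T→44T]: ω = 3419.0000×53/44 = 4118.3409 rpm, dir flips to +; running = +4118.3409
Stage 3 [44T→20T]: ω = 4118.3409×44/20 = 9060.3500 rpm, dir flips to −; running = −9060.3500

-9060.3500 rpm (opposite to input, |ω| = 9060.3500 rpm)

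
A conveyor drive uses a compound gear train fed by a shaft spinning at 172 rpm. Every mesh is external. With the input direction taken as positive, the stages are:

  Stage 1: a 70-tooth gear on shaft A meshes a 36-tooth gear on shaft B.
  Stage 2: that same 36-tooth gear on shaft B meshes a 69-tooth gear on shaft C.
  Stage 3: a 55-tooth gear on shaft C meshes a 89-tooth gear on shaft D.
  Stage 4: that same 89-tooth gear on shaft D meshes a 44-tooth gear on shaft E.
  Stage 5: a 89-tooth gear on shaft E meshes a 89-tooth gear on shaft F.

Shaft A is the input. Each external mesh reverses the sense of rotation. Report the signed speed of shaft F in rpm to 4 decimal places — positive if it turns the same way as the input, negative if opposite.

-218.1159 rpm (opposite to input, |ω| = 218.1159 rpm)

Stage 1 [70T→36T]: ω = 172.0000×70/36 = 334.4444 rpm, dir flips to −; running = −334.4444
Stage 2 [36T→69T]: ω = 334.4444×36/69 = 174.4928 rpm, dir flips to +; running = +174.4928
Stage 3 [55T→89T]: ω = 174.4928×55/89 = 107.8326 rpm, dir flips to −; running = −107.8326
Stage 4 [89T→44T]: ω = 107.8326×89/44 = 218.1159 rpm, dir flips to +; running = +218.1159
Stage 5 [89T→89T]: ω = 218.1159×89/89 = 218.1159 rpm, dir flips to −; running = −218.1159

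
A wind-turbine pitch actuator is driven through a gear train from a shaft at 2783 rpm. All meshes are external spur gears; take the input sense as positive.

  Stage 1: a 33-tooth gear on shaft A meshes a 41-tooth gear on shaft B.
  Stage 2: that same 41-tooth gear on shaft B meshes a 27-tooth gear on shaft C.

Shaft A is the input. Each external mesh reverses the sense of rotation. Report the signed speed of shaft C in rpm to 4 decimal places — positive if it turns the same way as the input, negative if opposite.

+3401.4444 rpm (same as input, |ω| = 3401.4444 rpm)

Stage 1 [33T→41T]: ω = 2783.0000×33/41 = 2239.9756 rpm, dir flips to −; running = −2239.9756
Stage 2 [41T→27T]: ω = 2239.9756×41/27 = 3401.4444 rpm, dir flips to +; running = +3401.4444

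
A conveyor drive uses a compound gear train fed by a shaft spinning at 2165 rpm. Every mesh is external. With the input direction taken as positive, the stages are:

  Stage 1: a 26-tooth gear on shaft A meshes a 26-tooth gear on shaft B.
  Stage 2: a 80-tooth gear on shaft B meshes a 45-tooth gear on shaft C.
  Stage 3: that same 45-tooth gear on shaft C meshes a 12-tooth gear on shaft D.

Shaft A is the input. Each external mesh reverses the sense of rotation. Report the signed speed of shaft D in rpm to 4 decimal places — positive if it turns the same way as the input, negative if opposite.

-14433.3333 rpm (opposite to input, |ω| = 14433.3333 rpm)

Stage 1 [26T→26T]: ω = 2165.0000×26/26 = 2165.0000 rpm, dir flips to −; running = −2165.0000
Stage 2 [80T→45T]: ω = 2165.0000×80/45 = 3848.8889 rpm, dir flips to +; running = +3848.8889
Stage 3 [45T→12T]: ω = 3848.8889×45/12 = 14433.3333 rpm, dir flips to −; running = −14433.3333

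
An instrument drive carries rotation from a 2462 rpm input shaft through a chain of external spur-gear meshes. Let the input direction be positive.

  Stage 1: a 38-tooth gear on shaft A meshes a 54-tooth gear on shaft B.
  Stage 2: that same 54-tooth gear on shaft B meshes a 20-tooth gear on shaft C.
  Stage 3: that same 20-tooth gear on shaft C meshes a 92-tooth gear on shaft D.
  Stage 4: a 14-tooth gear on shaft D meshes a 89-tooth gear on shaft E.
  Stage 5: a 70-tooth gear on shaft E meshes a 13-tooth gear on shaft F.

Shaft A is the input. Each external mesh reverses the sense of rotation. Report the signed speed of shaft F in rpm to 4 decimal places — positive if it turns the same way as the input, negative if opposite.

-861.3438 rpm (opposite to input, |ω| = 861.3438 rpm)

Stage 1 [38T→54T]: ω = 2462.0000×38/54 = 1732.5185 rpm, dir flips to −; running = −1732.5185
Stage 2 [54T→20T]: ω = 1732.5185×54/20 = 4677.8000 rpm, dir flips to +; running = +4677.8000
Stage 3 [20T→92T]: ω = 4677.8000×20/92 = 1016.9130 rpm, dir flips to −; running = −1016.9130
Stage 4 [14T→89T]: ω = 1016.9130×14/89 = 159.9638 rpm, dir flips to +; running = +159.9638
Stage 5 [70T→13T]: ω = 159.9638×70/13 = 861.3438 rpm, dir flips to −; running = −861.3438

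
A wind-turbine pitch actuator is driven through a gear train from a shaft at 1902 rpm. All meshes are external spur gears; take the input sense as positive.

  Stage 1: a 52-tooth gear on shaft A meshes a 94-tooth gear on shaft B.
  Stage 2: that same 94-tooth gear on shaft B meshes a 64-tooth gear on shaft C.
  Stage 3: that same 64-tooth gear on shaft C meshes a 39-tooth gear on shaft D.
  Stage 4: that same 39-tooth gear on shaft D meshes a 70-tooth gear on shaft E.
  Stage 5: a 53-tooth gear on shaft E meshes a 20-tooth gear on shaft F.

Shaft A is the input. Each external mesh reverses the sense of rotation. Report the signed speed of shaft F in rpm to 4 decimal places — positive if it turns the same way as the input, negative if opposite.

-3744.2229 rpm (opposite to input, |ω| = 3744.2229 rpm)

Stage 1 [52T→94T]: ω = 1902.0000×52/94 = 1052.1702 rpm, dir flips to −; running = −1052.1702
Stage 2 [94T→64T]: ω = 1052.1702×94/64 = 1545.3750 rpm, dir flips to +; running = +1545.3750
Stage 3 [64T→39T]: ω = 1545.3750×64/39 = 2536.0000 rpm, dir flips to −; running = −2536.0000
Stage 4 [39T→70T]: ω = 2536.0000×39/70 = 1412.9143 rpm, dir flips to +; running = +1412.9143
Stage 5 [53T→20T]: ω = 1412.9143×53/20 = 3744.2229 rpm, dir flips to −; running = −3744.2229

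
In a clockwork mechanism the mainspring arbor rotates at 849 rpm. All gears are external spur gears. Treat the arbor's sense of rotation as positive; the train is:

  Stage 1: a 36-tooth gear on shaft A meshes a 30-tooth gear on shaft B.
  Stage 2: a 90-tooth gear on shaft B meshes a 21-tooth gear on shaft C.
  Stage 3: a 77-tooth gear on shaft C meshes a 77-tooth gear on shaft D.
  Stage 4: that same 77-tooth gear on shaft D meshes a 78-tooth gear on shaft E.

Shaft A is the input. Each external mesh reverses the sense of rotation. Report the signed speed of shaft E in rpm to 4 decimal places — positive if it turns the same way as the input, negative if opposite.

+4310.3077 rpm (same as input, |ω| = 4310.3077 rpm)

Stage 1 [36T→30T]: ω = 849.0000×36/30 = 1018.8000 rpm, dir flips to −; running = −1018.8000
Stage 2 [90T→21T]: ω = 1018.8000×90/21 = 4366.2857 rpm, dir flips to +; running = +4366.2857
Stage 3 [77T→77T]: ω = 4366.2857×77/77 = 4366.2857 rpm, dir flips to −; running = −4366.2857
Stage 4 [77T→78T]: ω = 4366.2857×77/78 = 4310.3077 rpm, dir flips to +; running = +4310.3077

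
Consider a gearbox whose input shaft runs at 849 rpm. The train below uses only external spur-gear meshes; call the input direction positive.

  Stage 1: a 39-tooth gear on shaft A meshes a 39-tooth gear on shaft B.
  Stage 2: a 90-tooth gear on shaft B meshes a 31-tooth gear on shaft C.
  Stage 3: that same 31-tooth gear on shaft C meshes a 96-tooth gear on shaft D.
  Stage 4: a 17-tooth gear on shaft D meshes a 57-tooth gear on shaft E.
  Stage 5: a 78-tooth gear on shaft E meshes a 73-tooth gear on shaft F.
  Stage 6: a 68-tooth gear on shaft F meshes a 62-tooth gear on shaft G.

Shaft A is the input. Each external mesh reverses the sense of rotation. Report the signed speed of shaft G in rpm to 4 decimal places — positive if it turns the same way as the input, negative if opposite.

Stage 1 [39T→39T]: ω = 849.0000×39/39 = 849.0000 rpm, dir flips to −; running = −849.0000
Stage 2 [90T→31T]: ω = 849.0000×90/31 = 2464.8387 rpm, dir flips to +; running = +2464.8387
Stage 3 [31T→96T]: ω = 2464.8387×31/96 = 795.9375 rpm, dir flips to −; running = −795.9375
Stage 4 [17T→57T]: ω = 795.9375×17/57 = 237.3849 rpm, dir flips to +; running = +237.3849
Stage 5 [78T→73T]: ω = 237.3849×78/73 = 253.6441 rpm, dir flips to −; running = −253.6441
Stage 6 [68T→62T]: ω = 253.6441×68/62 = 278.1903 rpm, dir flips to +; running = +278.1903

+278.1903 rpm (same as input, |ω| = 278.1903 rpm)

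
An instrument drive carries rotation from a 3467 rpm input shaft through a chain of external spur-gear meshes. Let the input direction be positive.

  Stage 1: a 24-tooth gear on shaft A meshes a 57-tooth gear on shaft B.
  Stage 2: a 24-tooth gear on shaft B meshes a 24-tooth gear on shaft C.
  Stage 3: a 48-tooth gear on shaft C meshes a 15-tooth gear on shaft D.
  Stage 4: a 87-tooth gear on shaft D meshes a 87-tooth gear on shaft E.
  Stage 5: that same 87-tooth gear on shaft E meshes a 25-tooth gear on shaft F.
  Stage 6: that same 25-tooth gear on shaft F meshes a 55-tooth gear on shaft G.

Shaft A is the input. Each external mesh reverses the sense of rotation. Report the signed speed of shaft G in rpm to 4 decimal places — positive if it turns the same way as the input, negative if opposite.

+7389.1889 rpm (same as input, |ω| = 7389.1889 rpm)

Stage 1 [24T→57T]: ω = 3467.0000×24/57 = 1459.7895 rpm, dir flips to −; running = −1459.7895
Stage 2 [24T→24T]: ω = 1459.7895×24/24 = 1459.7895 rpm, dir flips to +; running = +1459.7895
Stage 3 [48T→15T]: ω = 1459.7895×48/15 = 4671.3263 rpm, dir flips to −; running = −4671.3263
Stage 4 [87T→87T]: ω = 4671.3263×87/87 = 4671.3263 rpm, dir flips to +; running = +4671.3263
Stage 5 [87T→25T]: ω = 4671.3263×87/25 = 16256.2156 rpm, dir flips to −; running = −16256.2156
Stage 6 [25T→55T]: ω = 16256.2156×25/55 = 7389.1889 rpm, dir flips to +; running = +7389.1889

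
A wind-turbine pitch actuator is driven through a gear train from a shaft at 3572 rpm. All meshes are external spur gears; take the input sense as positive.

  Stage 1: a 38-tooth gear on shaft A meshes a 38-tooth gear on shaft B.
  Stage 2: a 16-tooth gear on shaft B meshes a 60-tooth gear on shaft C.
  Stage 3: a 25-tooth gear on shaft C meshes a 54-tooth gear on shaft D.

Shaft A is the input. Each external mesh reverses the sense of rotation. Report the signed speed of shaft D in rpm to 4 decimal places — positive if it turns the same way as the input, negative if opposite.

-440.9877 rpm (opposite to input, |ω| = 440.9877 rpm)

Stage 1 [38T→38T]: ω = 3572.0000×38/38 = 3572.0000 rpm, dir flips to −; running = −3572.0000
Stage 2 [16T→60T]: ω = 3572.0000×16/60 = 952.5333 rpm, dir flips to +; running = +952.5333
Stage 3 [25T→54T]: ω = 952.5333×25/54 = 440.9877 rpm, dir flips to −; running = −440.9877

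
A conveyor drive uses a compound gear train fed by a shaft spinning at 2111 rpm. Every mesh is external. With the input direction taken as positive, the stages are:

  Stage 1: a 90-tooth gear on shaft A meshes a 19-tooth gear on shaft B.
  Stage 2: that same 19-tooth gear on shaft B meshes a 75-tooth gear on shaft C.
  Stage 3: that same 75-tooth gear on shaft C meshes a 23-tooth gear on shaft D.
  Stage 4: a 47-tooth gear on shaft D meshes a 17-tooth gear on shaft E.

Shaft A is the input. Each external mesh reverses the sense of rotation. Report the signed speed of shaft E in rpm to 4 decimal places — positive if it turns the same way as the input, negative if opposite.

+22837.6726 rpm (same as input, |ω| = 22837.6726 rpm)

Stage 1 [90T→19T]: ω = 2111.0000×90/19 = 9999.4737 rpm, dir flips to −; running = −9999.4737
Stage 2 [19T→75T]: ω = 9999.4737×19/75 = 2533.2000 rpm, dir flips to +; running = +2533.2000
Stage 3 [75T→23T]: ω = 2533.2000×75/23 = 8260.4348 rpm, dir flips to −; running = −8260.4348
Stage 4 [47T→17T]: ω = 8260.4348×47/17 = 22837.6726 rpm, dir flips to +; running = +22837.6726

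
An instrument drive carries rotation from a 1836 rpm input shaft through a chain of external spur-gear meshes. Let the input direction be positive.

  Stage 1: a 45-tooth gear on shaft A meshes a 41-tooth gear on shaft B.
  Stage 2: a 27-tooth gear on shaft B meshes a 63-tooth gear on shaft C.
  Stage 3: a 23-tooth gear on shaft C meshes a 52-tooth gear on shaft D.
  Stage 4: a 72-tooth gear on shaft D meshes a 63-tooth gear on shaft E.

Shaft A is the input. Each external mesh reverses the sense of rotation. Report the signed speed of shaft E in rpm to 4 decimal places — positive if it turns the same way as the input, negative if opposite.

+436.5570 rpm (same as input, |ω| = 436.5570 rpm)

Stage 1 [45T→41T]: ω = 1836.0000×45/41 = 2015.1220 rpm, dir flips to −; running = −2015.1220
Stage 2 [27T→63T]: ω = 2015.1220×27/63 = 863.6237 rpm, dir flips to +; running = +863.6237
Stage 3 [23T→52T]: ω = 863.6237×23/52 = 381.9874 rpm, dir flips to −; running = −381.9874
Stage 4 [72T→63T]: ω = 381.9874×72/63 = 436.5570 rpm, dir flips to +; running = +436.5570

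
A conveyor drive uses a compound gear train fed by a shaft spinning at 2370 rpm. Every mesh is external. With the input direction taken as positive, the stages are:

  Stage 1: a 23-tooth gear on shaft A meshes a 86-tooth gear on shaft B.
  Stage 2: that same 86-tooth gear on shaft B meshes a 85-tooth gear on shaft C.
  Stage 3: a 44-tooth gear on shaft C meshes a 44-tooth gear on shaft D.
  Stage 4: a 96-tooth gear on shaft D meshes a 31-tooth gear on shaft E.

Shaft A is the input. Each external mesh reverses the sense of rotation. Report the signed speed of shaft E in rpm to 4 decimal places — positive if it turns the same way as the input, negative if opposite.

Stage 1 [23T→86T]: ω = 2370.0000×23/86 = 633.8372 rpm, dir flips to −; running = −633.8372
Stage 2 [86T→85T]: ω = 633.8372×86/85 = 641.2941 rpm, dir flips to +; running = +641.2941
Stage 3 [44T→44T]: ω = 641.2941×44/44 = 641.2941 rpm, dir flips to −; running = −641.2941
Stage 4 [96T→31T]: ω = 641.2941×96/31 = 1985.9431 rpm, dir flips to +; running = +1985.9431

+1985.9431 rpm (same as input, |ω| = 1985.9431 rpm)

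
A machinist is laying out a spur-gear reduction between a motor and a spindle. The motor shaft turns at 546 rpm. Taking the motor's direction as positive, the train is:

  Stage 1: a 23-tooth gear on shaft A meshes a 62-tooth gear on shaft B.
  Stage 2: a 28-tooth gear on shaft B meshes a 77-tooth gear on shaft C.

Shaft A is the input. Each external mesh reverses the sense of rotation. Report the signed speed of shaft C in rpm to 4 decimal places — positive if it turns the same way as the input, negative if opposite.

+73.6540 rpm (same as input, |ω| = 73.6540 rpm)

Stage 1 [23T→62T]: ω = 546.0000×23/62 = 202.5484 rpm, dir flips to −; running = −202.5484
Stage 2 [28T→77T]: ω = 202.5484×28/77 = 73.6540 rpm, dir flips to +; running = +73.6540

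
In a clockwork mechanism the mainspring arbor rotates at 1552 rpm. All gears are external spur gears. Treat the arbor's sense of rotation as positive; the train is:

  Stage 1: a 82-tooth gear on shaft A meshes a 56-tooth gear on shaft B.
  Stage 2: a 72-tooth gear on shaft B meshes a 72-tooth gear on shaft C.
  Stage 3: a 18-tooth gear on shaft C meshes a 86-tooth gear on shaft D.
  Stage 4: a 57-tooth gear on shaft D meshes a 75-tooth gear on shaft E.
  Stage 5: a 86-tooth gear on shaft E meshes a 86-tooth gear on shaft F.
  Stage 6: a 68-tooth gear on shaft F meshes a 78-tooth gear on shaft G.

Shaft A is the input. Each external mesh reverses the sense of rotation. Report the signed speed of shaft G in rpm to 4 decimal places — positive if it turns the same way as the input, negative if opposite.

Stage 1 [82T→56T]: ω = 1552.0000×82/56 = 2272.5714 rpm, dir flips to −; running = −2272.5714
Stage 2 [72T→72T]: ω = 2272.5714×72/72 = 2272.5714 rpm, dir flips to +; running = +2272.5714
Stage 3 [18T→86T]: ω = 2272.5714×18/86 = 475.6545 rpm, dir flips to −; running = −475.6545
Stage 4 [57T→75T]: ω = 475.6545×57/75 = 361.4974 rpm, dir flips to +; running = +361.4974
Stage 5 [86T→86T]: ω = 361.4974×86/86 = 361.4974 rpm, dir flips to −; running = −361.4974
Stage 6 [68T→78T]: ω = 361.4974×68/78 = 315.1516 rpm, dir flips to +; running = +315.1516

+315.1516 rpm (same as input, |ω| = 315.1516 rpm)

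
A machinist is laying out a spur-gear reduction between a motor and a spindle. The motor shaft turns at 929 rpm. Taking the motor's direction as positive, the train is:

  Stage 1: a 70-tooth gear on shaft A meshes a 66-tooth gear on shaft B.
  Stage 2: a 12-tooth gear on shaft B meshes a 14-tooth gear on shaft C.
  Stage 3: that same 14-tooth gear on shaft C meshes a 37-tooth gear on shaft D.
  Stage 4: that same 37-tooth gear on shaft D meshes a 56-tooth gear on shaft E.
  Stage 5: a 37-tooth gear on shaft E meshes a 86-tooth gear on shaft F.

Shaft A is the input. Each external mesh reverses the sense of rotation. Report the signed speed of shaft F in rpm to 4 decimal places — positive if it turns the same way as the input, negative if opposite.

-90.8377 rpm (opposite to input, |ω| = 90.8377 rpm)

Stage 1 [70T→66T]: ω = 929.0000×70/66 = 985.3030 rpm, dir flips to −; running = −985.3030
Stage 2 [12T→14T]: ω = 985.3030×12/14 = 844.5455 rpm, dir flips to +; running = +844.5455
Stage 3 [14T→37T]: ω = 844.5455×14/37 = 319.5577 rpm, dir flips to −; running = −319.5577
Stage 4 [37T→56T]: ω = 319.5577×37/56 = 211.1364 rpm, dir flips to +; running = +211.1364
Stage 5 [37T→86T]: ω = 211.1364×37/86 = 90.8377 rpm, dir flips to −; running = −90.8377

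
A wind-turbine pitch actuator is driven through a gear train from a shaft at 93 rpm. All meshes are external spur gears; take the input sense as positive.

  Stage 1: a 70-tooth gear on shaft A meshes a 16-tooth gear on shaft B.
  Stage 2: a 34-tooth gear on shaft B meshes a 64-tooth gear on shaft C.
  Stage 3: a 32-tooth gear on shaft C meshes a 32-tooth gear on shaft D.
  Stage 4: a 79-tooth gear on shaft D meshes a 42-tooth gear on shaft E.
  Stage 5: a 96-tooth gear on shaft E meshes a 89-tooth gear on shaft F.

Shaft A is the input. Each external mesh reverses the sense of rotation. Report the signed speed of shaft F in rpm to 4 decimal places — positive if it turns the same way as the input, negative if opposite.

-438.5499 rpm (opposite to input, |ω| = 438.5499 rpm)

Stage 1 [70T→16T]: ω = 93.0000×70/16 = 406.8750 rpm, dir flips to −; running = −406.8750
Stage 2 [34T→64T]: ω = 406.8750×34/64 = 216.1523 rpm, dir flips to +; running = +216.1523
Stage 3 [32T→32T]: ω = 216.1523×32/32 = 216.1523 rpm, dir flips to −; running = −216.1523
Stage 4 [79T→42T]: ω = 216.1523×79/42 = 406.5723 rpm, dir flips to +; running = +406.5723
Stage 5 [96T→89T]: ω = 406.5723×96/89 = 438.5499 rpm, dir flips to −; running = −438.5499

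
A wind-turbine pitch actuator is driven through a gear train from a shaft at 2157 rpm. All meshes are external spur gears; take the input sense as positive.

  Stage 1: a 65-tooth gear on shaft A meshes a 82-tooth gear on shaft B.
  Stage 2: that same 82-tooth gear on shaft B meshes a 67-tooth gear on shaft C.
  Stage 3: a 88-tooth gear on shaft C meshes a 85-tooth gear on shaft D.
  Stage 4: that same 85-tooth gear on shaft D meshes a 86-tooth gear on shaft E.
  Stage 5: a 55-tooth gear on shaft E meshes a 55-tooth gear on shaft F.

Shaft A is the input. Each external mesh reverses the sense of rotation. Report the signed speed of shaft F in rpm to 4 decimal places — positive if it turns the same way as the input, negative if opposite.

Stage 1 [65T→82T]: ω = 2157.0000×65/82 = 1709.8171 rpm, dir flips to −; running = −1709.8171
Stage 2 [82T→67T]: ω = 1709.8171×82/67 = 2092.6119 rpm, dir flips to +; running = +2092.6119
Stage 3 [88T→85T]: ω = 2092.6119×88/85 = 2166.4688 rpm, dir flips to −; running = −2166.4688
Stage 4 [85T→86T]: ω = 2166.4688×85/86 = 2141.2773 rpm, dir flips to +; running = +2141.2773
Stage 5 [55T→55T]: ω = 2141.2773×55/55 = 2141.2773 rpm, dir flips to −; running = −2141.2773

-2141.2773 rpm (opposite to input, |ω| = 2141.2773 rpm)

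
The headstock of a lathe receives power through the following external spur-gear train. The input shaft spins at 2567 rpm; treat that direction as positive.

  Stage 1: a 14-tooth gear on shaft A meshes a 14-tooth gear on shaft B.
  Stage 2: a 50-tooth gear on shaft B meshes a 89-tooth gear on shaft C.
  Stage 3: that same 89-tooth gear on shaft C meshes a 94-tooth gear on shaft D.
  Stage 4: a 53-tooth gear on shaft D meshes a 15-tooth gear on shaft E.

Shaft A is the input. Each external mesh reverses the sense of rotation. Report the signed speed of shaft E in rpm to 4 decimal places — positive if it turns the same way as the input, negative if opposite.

+4824.5035 rpm (same as input, |ω| = 4824.5035 rpm)

Stage 1 [14T→14T]: ω = 2567.0000×14/14 = 2567.0000 rpm, dir flips to −; running = −2567.0000
Stage 2 [50T→89T]: ω = 2567.0000×50/89 = 1442.1348 rpm, dir flips to +; running = +1442.1348
Stage 3 [89T→94T]: ω = 1442.1348×89/94 = 1365.4255 rpm, dir flips to −; running = −1365.4255
Stage 4 [53T→15T]: ω = 1365.4255×53/15 = 4824.5035 rpm, dir flips to +; running = +4824.5035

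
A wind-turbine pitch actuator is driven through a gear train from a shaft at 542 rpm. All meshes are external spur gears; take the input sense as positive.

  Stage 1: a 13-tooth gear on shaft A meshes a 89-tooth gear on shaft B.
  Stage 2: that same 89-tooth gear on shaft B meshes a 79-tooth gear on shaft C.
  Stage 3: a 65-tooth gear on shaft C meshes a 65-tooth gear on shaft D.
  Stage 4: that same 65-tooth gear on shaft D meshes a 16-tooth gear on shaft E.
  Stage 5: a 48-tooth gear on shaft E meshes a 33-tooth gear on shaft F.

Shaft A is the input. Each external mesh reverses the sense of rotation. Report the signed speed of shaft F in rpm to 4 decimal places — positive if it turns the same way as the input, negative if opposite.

-527.0311 rpm (opposite to input, |ω| = 527.0311 rpm)

Stage 1 [13T→89T]: ω = 542.0000×13/89 = 79.1685 rpm, dir flips to −; running = −79.1685
Stage 2 [89T→79T]: ω = 79.1685×89/79 = 89.1899 rpm, dir flips to +; running = +89.1899
Stage 3 [65T→65T]: ω = 89.1899×65/65 = 89.1899 rpm, dir flips to −; running = −89.1899
Stage 4 [65T→16T]: ω = 89.1899×65/16 = 362.3339 rpm, dir flips to +; running = +362.3339
Stage 5 [48T→33T]: ω = 362.3339×48/33 = 527.0311 rpm, dir flips to −; running = −527.0311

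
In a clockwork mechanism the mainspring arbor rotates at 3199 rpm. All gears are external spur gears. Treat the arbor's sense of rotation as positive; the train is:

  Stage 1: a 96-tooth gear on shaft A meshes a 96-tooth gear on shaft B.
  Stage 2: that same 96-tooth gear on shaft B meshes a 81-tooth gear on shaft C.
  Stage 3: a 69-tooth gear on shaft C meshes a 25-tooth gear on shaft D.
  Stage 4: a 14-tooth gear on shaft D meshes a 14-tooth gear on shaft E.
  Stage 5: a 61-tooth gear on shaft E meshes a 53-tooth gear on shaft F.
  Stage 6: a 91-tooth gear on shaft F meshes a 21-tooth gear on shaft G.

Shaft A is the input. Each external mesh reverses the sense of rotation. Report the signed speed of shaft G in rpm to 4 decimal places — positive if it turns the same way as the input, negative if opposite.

+52189.7960 rpm (same as input, |ω| = 52189.7960 rpm)

Stage 1 [96T→96T]: ω = 3199.0000×96/96 = 3199.0000 rpm, dir flips to −; running = −3199.0000
Stage 2 [96T→81T]: ω = 3199.0000×96/81 = 3791.4074 rpm, dir flips to +; running = +3791.4074
Stage 3 [69T→25T]: ω = 3791.4074×69/25 = 10464.2844 rpm, dir flips to −; running = −10464.2844
Stage 4 [14T→14T]: ω = 10464.2844×14/14 = 10464.2844 rpm, dir flips to +; running = +10464.2844
Stage 5 [61T→53T]: ω = 10464.2844×61/53 = 12043.7991 rpm, dir flips to −; running = −12043.7991
Stage 6 [91T→21T]: ω = 12043.7991×91/21 = 52189.7960 rpm, dir flips to +; running = +52189.7960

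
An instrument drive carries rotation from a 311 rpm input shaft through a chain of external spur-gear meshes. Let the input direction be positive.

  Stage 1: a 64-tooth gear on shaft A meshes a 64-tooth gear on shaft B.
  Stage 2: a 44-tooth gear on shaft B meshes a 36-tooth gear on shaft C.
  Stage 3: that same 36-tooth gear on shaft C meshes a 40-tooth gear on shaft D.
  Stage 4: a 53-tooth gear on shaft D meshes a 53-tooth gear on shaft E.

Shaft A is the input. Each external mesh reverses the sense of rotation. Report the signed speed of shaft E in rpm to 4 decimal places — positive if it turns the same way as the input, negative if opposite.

+342.1000 rpm (same as input, |ω| = 342.1000 rpm)

Stage 1 [64T→64T]: ω = 311.0000×64/64 = 311.0000 rpm, dir flips to −; running = −311.0000
Stage 2 [44T→36T]: ω = 311.0000×44/36 = 380.1111 rpm, dir flips to +; running = +380.1111
Stage 3 [36T→40T]: ω = 380.1111×36/40 = 342.1000 rpm, dir flips to −; running = −342.1000
Stage 4 [53T→53T]: ω = 342.1000×53/53 = 342.1000 rpm, dir flips to +; running = +342.1000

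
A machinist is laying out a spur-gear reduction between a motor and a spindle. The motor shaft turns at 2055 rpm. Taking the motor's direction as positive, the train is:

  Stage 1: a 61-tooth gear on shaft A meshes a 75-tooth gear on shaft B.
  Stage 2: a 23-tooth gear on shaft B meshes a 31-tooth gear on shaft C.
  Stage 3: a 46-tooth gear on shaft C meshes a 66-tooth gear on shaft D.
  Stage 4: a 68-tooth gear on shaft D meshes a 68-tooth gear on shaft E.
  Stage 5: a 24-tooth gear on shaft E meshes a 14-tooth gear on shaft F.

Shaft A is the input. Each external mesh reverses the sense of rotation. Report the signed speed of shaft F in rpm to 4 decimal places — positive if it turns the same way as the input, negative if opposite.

-1481.6432 rpm (opposite to input, |ω| = 1481.6432 rpm)

Stage 1 [61T→75T]: ω = 2055.0000×61/75 = 1671.4000 rpm, dir flips to −; running = −1671.4000
Stage 2 [23T→31T]: ω = 1671.4000×23/31 = 1240.0710 rpm, dir flips to +; running = +1240.0710
Stage 3 [46T→66T]: ω = 1240.0710×46/66 = 864.2919 rpm, dir flips to −; running = −864.2919
Stage 4 [68T→68T]: ω = 864.2919×68/68 = 864.2919 rpm, dir flips to +; running = +864.2919
Stage 5 [24T→14T]: ω = 864.2919×24/14 = 1481.6432 rpm, dir flips to −; running = −1481.6432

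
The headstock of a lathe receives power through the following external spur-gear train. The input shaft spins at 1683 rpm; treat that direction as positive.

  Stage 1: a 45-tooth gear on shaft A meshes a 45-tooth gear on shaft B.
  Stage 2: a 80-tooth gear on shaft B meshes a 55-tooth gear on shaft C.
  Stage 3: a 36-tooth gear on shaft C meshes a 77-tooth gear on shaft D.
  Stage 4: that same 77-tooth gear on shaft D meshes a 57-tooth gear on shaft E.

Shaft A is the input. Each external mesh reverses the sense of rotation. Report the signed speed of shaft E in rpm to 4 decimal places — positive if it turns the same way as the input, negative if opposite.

+1546.1053 rpm (same as input, |ω| = 1546.1053 rpm)

Stage 1 [45T→45T]: ω = 1683.0000×45/45 = 1683.0000 rpm, dir flips to −; running = −1683.0000
Stage 2 [80T→55T]: ω = 1683.0000×80/55 = 2448.0000 rpm, dir flips to +; running = +2448.0000
Stage 3 [36T→77T]: ω = 2448.0000×36/77 = 1144.5195 rpm, dir flips to −; running = −1144.5195
Stage 4 [77T→57T]: ω = 1144.5195×77/57 = 1546.1053 rpm, dir flips to +; running = +1546.1053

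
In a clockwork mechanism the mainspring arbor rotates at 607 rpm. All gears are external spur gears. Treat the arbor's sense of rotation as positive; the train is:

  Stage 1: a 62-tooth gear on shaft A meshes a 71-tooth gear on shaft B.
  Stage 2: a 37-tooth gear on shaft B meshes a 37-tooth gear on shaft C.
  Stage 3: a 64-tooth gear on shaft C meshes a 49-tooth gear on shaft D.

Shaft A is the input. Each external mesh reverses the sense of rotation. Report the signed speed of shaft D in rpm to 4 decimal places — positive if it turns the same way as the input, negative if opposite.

-692.3185 rpm (opposite to input, |ω| = 692.3185 rpm)

Stage 1 [62T→71T]: ω = 607.0000×62/71 = 530.0563 rpm, dir flips to −; running = −530.0563
Stage 2 [37T→37T]: ω = 530.0563×37/37 = 530.0563 rpm, dir flips to +; running = +530.0563
Stage 3 [64T→49T]: ω = 530.0563×64/49 = 692.3185 rpm, dir flips to −; running = −692.3185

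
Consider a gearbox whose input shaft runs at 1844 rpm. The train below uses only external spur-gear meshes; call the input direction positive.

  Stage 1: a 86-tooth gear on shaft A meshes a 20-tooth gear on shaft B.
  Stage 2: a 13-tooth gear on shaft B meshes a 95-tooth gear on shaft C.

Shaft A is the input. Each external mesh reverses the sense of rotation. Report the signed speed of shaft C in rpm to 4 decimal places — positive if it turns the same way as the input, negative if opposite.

Stage 1 [86T→20T]: ω = 1844.0000×86/20 = 7929.2000 rpm, dir flips to −; running = −7929.2000
Stage 2 [13T→95T]: ω = 7929.2000×13/95 = 1085.0484 rpm, dir flips to +; running = +1085.0484

+1085.0484 rpm (same as input, |ω| = 1085.0484 rpm)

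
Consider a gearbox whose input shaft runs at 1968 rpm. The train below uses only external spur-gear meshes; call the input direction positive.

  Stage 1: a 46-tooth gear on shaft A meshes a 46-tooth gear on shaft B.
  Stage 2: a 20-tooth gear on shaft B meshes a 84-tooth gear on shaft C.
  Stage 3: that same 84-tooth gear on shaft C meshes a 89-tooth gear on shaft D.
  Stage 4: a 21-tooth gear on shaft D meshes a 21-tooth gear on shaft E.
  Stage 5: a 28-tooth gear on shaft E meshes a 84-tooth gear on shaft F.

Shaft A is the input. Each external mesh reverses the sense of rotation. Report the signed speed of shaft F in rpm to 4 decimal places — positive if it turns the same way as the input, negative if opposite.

Stage 1 [46T→46T]: ω = 1968.0000×46/46 = 1968.0000 rpm, dir flips to −; running = −1968.0000
Stage 2 [20T→84T]: ω = 1968.0000×20/84 = 468.5714 rpm, dir flips to +; running = +468.5714
Stage 3 [84T→89T]: ω = 468.5714×84/89 = 442.2472 rpm, dir flips to −; running = −442.2472
Stage 4 [21T→21T]: ω = 442.2472×21/21 = 442.2472 rpm, dir flips to +; running = +442.2472
Stage 5 [28T→84T]: ω = 442.2472×28/84 = 147.4157 rpm, dir flips to −; running = −147.4157

-147.4157 rpm (opposite to input, |ω| = 147.4157 rpm)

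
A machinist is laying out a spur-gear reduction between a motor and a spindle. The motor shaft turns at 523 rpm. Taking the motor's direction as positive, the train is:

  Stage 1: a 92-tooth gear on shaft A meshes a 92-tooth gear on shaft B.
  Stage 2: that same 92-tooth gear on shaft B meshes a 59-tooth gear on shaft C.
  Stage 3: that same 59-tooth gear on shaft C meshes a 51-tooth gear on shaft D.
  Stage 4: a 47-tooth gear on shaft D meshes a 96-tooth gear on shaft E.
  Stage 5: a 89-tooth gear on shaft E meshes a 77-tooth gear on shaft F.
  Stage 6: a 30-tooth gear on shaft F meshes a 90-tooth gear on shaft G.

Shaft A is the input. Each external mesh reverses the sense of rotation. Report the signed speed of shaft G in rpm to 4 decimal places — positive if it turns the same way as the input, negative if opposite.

+177.9607 rpm (same as input, |ω| = 177.9607 rpm)

Stage 1 [92T→92T]: ω = 523.0000×92/92 = 523.0000 rpm, dir flips to −; running = −523.0000
Stage 2 [92T→59T]: ω = 523.0000×92/59 = 815.5254 rpm, dir flips to +; running = +815.5254
Stage 3 [59T→51T]: ω = 815.5254×59/51 = 943.4510 rpm, dir flips to −; running = −943.4510
Stage 4 [47T→96T]: ω = 943.4510×47/96 = 461.8979 rpm, dir flips to +; running = +461.8979
Stage 5 [89T→77T]: ω = 461.8979×89/77 = 533.8820 rpm, dir flips to −; running = −533.8820
Stage 6 [30T→90T]: ω = 533.8820×30/90 = 177.9607 rpm, dir flips to +; running = +177.9607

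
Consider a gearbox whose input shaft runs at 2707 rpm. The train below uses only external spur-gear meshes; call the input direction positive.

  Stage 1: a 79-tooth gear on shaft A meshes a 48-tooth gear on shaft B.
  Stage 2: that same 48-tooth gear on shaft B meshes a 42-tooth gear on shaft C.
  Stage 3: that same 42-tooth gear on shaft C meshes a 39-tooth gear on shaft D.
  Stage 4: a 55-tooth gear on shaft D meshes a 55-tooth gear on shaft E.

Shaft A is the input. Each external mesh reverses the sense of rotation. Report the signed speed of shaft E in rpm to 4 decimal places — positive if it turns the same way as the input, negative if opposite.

+5483.4103 rpm (same as input, |ω| = 5483.4103 rpm)

Stage 1 [79T→48T]: ω = 2707.0000×79/48 = 4455.2708 rpm, dir flips to −; running = −4455.2708
Stage 2 [48T→42T]: ω = 4455.2708×48/42 = 5091.7381 rpm, dir flips to +; running = +5091.7381
Stage 3 [42T→39T]: ω = 5091.7381×42/39 = 5483.4103 rpm, dir flips to −; running = −5483.4103
Stage 4 [55T→55T]: ω = 5483.4103×55/55 = 5483.4103 rpm, dir flips to +; running = +5483.4103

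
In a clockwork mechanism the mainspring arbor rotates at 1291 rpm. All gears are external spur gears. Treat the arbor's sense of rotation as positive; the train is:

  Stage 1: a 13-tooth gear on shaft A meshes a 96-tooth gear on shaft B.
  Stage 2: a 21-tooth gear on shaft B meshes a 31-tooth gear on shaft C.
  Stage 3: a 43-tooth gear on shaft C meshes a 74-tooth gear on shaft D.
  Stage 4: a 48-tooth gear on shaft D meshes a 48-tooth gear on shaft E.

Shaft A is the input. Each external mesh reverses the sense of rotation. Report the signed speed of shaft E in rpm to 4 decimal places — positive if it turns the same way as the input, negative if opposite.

+68.8165 rpm (same as input, |ω| = 68.8165 rpm)

Stage 1 [13T→96T]: ω = 1291.0000×13/96 = 174.8229 rpm, dir flips to −; running = −174.8229
Stage 2 [21T→31T]: ω = 174.8229×21/31 = 118.4284 rpm, dir flips to +; running = +118.4284
Stage 3 [43T→74T]: ω = 118.4284×43/74 = 68.8165 rpm, dir flips to −; running = −68.8165
Stage 4 [48T→48T]: ω = 68.8165×48/48 = 68.8165 rpm, dir flips to +; running = +68.8165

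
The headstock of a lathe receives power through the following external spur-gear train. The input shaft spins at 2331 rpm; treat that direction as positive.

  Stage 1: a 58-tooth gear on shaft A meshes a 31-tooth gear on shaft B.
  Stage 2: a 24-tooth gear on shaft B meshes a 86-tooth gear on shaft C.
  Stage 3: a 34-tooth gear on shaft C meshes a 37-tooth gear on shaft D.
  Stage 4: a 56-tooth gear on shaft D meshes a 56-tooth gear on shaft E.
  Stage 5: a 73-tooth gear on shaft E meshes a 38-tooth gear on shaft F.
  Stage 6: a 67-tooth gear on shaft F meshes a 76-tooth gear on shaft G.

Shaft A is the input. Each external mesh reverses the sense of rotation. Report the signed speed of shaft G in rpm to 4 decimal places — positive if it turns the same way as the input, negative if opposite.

+1894.0831 rpm (same as input, |ω| = 1894.0831 rpm)

Stage 1 [58T→31T]: ω = 2331.0000×58/31 = 4361.2258 rpm, dir flips to −; running = −4361.2258
Stage 2 [24T→86T]: ω = 4361.2258×24/86 = 1217.0863 rpm, dir flips to +; running = +1217.0863
Stage 3 [34T→37T]: ω = 1217.0863×34/37 = 1118.4036 rpm, dir flips to −; running = −1118.4036
Stage 4 [56T→56T]: ω = 1118.4036×56/56 = 1118.4036 rpm, dir flips to +; running = +1118.4036
Stage 5 [73T→38T]: ω = 1118.4036×73/38 = 2148.5122 rpm, dir flips to −; running = −2148.5122
Stage 6 [67T→76T]: ω = 2148.5122×67/76 = 1894.0831 rpm, dir flips to +; running = +1894.0831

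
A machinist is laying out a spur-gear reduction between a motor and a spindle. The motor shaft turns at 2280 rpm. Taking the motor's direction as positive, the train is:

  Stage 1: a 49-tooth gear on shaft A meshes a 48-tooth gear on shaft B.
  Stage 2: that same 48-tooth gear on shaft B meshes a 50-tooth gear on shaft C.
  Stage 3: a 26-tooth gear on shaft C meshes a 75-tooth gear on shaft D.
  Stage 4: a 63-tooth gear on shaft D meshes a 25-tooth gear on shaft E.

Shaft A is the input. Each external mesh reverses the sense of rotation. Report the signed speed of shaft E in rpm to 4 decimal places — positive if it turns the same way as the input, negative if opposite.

+1951.9718 rpm (same as input, |ω| = 1951.9718 rpm)

Stage 1 [49T→48T]: ω = 2280.0000×49/48 = 2327.5000 rpm, dir flips to −; running = −2327.5000
Stage 2 [48T→50T]: ω = 2327.5000×48/50 = 2234.4000 rpm, dir flips to +; running = +2234.4000
Stage 3 [26T→75T]: ω = 2234.4000×26/75 = 774.5920 rpm, dir flips to −; running = −774.5920
Stage 4 [63T→25T]: ω = 774.5920×63/25 = 1951.9718 rpm, dir flips to +; running = +1951.9718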